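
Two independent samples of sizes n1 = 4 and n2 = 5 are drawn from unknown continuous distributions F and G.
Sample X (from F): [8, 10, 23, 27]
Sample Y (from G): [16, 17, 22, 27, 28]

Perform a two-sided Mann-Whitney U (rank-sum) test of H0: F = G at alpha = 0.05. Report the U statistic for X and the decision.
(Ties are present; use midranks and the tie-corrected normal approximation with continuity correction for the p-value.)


Step 1: Combine and sort all 9 observations; assign midranks.
sorted (value, group): (8,X), (10,X), (16,Y), (17,Y), (22,Y), (23,X), (27,X), (27,Y), (28,Y)
ranks: 8->1, 10->2, 16->3, 17->4, 22->5, 23->6, 27->7.5, 27->7.5, 28->9
Step 2: Rank sum for X: R1 = 1 + 2 + 6 + 7.5 = 16.5.
Step 3: U_X = R1 - n1(n1+1)/2 = 16.5 - 4*5/2 = 16.5 - 10 = 6.5.
       U_Y = n1*n2 - U_X = 20 - 6.5 = 13.5.
Step 4: Ties are present, so use the tie-corrected normal approximation (with continuity correction) for the p-value.
Step 5: p-value = 0.460558; compare to alpha = 0.05. fail to reject H0.

U_X = 6.5, p = 0.460558, fail to reject H0 at alpha = 0.05.


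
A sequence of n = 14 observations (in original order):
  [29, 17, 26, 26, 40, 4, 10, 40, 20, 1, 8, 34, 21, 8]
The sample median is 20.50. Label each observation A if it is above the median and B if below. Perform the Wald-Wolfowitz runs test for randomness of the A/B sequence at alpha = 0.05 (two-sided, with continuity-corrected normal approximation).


Step 1: Compute median = 20.50; label A = above, B = below.
Labels in order: ABAAABBABBBAAB  (n_A = 7, n_B = 7)
Step 2: Count runs R = 8.
Step 3: Under H0 (random ordering), E[R] = 2*n_A*n_B/(n_A+n_B) + 1 = 2*7*7/14 + 1 = 8.0000.
        Var[R] = 2*n_A*n_B*(2*n_A*n_B - n_A - n_B) / ((n_A+n_B)^2 * (n_A+n_B-1)) = 8232/2548 = 3.2308.
        SD[R] = 1.7974.
Step 4: R = E[R], so z = 0 with no continuity correction.
Step 5: Two-sided p-value via normal approximation = 2*(1 - Phi(|z|)) = 1.000000.
Step 6: alpha = 0.05. fail to reject H0.

R = 8, z = 0.0000, p = 1.000000, fail to reject H0.


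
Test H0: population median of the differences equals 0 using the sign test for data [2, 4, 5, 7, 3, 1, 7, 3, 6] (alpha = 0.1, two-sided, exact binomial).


Step 1: Discard zero differences. Original n = 9; n_eff = number of nonzero differences = 9.
Nonzero differences (with sign): +2, +4, +5, +7, +3, +1, +7, +3, +6
Step 2: Count signs: positive = 9, negative = 0.
Step 3: Under H0: P(positive) = 0.5, so the number of positives S ~ Bin(9, 0.5).
Step 4: Two-sided exact p-value = sum of Bin(9,0.5) probabilities at or below the observed probability = 0.003906.
Step 5: alpha = 0.1. reject H0.

n_eff = 9, pos = 9, neg = 0, p = 0.003906, reject H0.


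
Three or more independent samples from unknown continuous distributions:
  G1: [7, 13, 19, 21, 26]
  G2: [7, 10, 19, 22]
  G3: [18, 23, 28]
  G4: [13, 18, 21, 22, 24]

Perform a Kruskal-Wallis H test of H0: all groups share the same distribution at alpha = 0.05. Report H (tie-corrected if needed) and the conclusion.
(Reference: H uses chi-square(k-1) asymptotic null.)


Step 1: Combine all N = 17 observations and assign midranks.
sorted (value, group, rank): (7,G1,1.5), (7,G2,1.5), (10,G2,3), (13,G1,4.5), (13,G4,4.5), (18,G3,6.5), (18,G4,6.5), (19,G1,8.5), (19,G2,8.5), (21,G1,10.5), (21,G4,10.5), (22,G2,12.5), (22,G4,12.5), (23,G3,14), (24,G4,15), (26,G1,16), (28,G3,17)
Step 2: Sum ranks within each group.
R_1 = 41 (n_1 = 5)
R_2 = 25.5 (n_2 = 4)
R_3 = 37.5 (n_3 = 3)
R_4 = 49 (n_4 = 5)
Step 3: H = 12/(N(N+1)) * sum(R_i^2/n_i) - 3(N+1)
     = 12/(17*18) * (41^2/5 + 25.5^2/4 + 37.5^2/3 + 49^2/5) - 3*18
     = 0.039216 * 1447.71 - 54
     = 2.773039.
Step 4: Ties present; correction factor C = 1 - 36/(17^3 - 17) = 0.992647. Corrected H = 2.773039 / 0.992647 = 2.793580.
Step 5: Under H0, H ~ chi^2(3); p-value = 0.424558.
Step 6: alpha = 0.05. fail to reject H0.

H = 2.7936, df = 3, p = 0.424558, fail to reject H0.


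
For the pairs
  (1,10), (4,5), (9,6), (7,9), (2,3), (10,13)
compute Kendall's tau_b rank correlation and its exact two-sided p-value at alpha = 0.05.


Step 1: Enumerate the 15 unordered pairs (i,j) with i<j and classify each by sign(x_j-x_i) * sign(y_j-y_i).
  (1,2):dx=+3,dy=-5->D; (1,3):dx=+8,dy=-4->D; (1,4):dx=+6,dy=-1->D; (1,5):dx=+1,dy=-7->D
  (1,6):dx=+9,dy=+3->C; (2,3):dx=+5,dy=+1->C; (2,4):dx=+3,dy=+4->C; (2,5):dx=-2,dy=-2->C
  (2,6):dx=+6,dy=+8->C; (3,4):dx=-2,dy=+3->D; (3,5):dx=-7,dy=-3->C; (3,6):dx=+1,dy=+7->C
  (4,5):dx=-5,dy=-6->C; (4,6):dx=+3,dy=+4->C; (5,6):dx=+8,dy=+10->C
Step 2: C = 10, D = 5, total pairs = 15.
Step 3: tau = (C - D)/(n(n-1)/2) = (10 - 5)/15 = 0.333333.
Step 4: Exact two-sided p-value (enumerate n! = 720 permutations of y under H0): p = 0.469444.
Step 5: alpha = 0.05. fail to reject H0.

tau_b = 0.3333 (C=10, D=5), p = 0.469444, fail to reject H0.


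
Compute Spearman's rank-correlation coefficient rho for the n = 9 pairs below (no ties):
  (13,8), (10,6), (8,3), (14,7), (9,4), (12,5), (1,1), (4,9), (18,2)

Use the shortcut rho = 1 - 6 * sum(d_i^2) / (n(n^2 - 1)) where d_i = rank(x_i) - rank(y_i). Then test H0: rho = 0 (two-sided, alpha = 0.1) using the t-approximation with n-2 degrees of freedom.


Step 1: Rank x and y separately (midranks; no ties here).
rank(x): 13->7, 10->5, 8->3, 14->8, 9->4, 12->6, 1->1, 4->2, 18->9
rank(y): 8->8, 6->6, 3->3, 7->7, 4->4, 5->5, 1->1, 9->9, 2->2
Step 2: d_i = R_x(i) - R_y(i); compute d_i^2.
  (7-8)^2=1, (5-6)^2=1, (3-3)^2=0, (8-7)^2=1, (4-4)^2=0, (6-5)^2=1, (1-1)^2=0, (2-9)^2=49, (9-2)^2=49
sum(d^2) = 102.
Step 3: rho = 1 - 6*102 / (9*(9^2 - 1)) = 1 - 612/720 = 0.150000.
Step 4: Under H0, t = rho * sqrt((n-2)/(1-rho^2)) = 0.4014 ~ t(7).
Step 5: Two-sided p-value from the t-distribution with 7 df = 0.700094.
Step 6: alpha = 0.1. fail to reject H0.

rho = 0.1500, p = 0.700094, fail to reject H0 at alpha = 0.1.


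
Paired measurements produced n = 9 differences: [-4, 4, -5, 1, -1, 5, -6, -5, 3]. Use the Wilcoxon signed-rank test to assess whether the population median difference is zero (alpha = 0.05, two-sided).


Step 1: Drop any zero differences (none here) and take |d_i|.
|d| = [4, 4, 5, 1, 1, 5, 6, 5, 3]
Step 2: Midrank |d_i| (ties get averaged ranks).
ranks: |4|->4.5, |4|->4.5, |5|->7, |1|->1.5, |1|->1.5, |5|->7, |6|->9, |5|->7, |3|->3
Step 3: Attach original signs; sum ranks with positive sign and with negative sign.
W+ = 4.5 + 1.5 + 7 + 3 = 16
W- = 4.5 + 7 + 1.5 + 9 + 7 = 29
(Check: W+ + W- = 45 should equal n(n+1)/2 = 45.)
Step 4: Test statistic W = min(W+, W-) = 16.
Step 5: Ties in |d|, so use the tie-corrected normal approximation.
        E[W] = n(n+1)/4 = 9*10/4 = 22.5.
        Tie groups: |d|=1 (t=2), |d|=4 (t=2), |d|=5 (t=3); sum(t^3 - t) = 36.
        Var[W] = n(n+1)(2n+1)/24 - sum(t^3-t)/48 = 1710/24 - 36/48 = 70.5.
        z = (W - E[W]) / sqrt(Var[W]) = (16 - 22.5) / 8.3964 = -0.7741.
        Two-sided p = 2*Phi(z) = 0.438849.
Step 6: alpha = 0.05. fail to reject H0.

W+ = 16, W- = 29, W = min = 16, p = 0.438849, fail to reject H0.


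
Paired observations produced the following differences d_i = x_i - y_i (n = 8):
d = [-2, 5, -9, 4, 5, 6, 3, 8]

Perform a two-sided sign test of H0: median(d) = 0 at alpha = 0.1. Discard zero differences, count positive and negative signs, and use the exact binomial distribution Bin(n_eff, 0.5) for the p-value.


Step 1: Discard zero differences. Original n = 8; n_eff = number of nonzero differences = 8.
Nonzero differences (with sign): -2, +5, -9, +4, +5, +6, +3, +8
Step 2: Count signs: positive = 6, negative = 2.
Step 3: Under H0: P(positive) = 0.5, so the number of positives S ~ Bin(8, 0.5).
Step 4: Two-sided exact p-value = sum of Bin(8,0.5) probabilities at or below the observed probability = 0.289062.
Step 5: alpha = 0.1. fail to reject H0.

n_eff = 8, pos = 6, neg = 2, p = 0.289062, fail to reject H0.


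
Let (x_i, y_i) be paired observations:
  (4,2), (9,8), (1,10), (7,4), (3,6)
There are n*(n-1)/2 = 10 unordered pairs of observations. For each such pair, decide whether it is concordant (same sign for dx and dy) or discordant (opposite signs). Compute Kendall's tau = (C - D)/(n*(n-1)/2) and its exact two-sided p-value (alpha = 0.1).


Step 1: Enumerate the 10 unordered pairs (i,j) with i<j and classify each by sign(x_j-x_i) * sign(y_j-y_i).
  (1,2):dx=+5,dy=+6->C; (1,3):dx=-3,dy=+8->D; (1,4):dx=+3,dy=+2->C; (1,5):dx=-1,dy=+4->D
  (2,3):dx=-8,dy=+2->D; (2,4):dx=-2,dy=-4->C; (2,5):dx=-6,dy=-2->C; (3,4):dx=+6,dy=-6->D
  (3,5):dx=+2,dy=-4->D; (4,5):dx=-4,dy=+2->D
Step 2: C = 4, D = 6, total pairs = 10.
Step 3: tau = (C - D)/(n(n-1)/2) = (4 - 6)/10 = -0.200000.
Step 4: Exact two-sided p-value (enumerate n! = 120 permutations of y under H0): p = 0.816667.
Step 5: alpha = 0.1. fail to reject H0.

tau_b = -0.2000 (C=4, D=6), p = 0.816667, fail to reject H0.


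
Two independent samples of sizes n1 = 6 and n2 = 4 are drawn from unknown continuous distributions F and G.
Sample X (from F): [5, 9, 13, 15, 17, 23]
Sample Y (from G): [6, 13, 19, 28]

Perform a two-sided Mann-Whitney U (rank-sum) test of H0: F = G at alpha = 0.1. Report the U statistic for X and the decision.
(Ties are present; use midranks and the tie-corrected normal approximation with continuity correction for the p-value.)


Step 1: Combine and sort all 10 observations; assign midranks.
sorted (value, group): (5,X), (6,Y), (9,X), (13,X), (13,Y), (15,X), (17,X), (19,Y), (23,X), (28,Y)
ranks: 5->1, 6->2, 9->3, 13->4.5, 13->4.5, 15->6, 17->7, 19->8, 23->9, 28->10
Step 2: Rank sum for X: R1 = 1 + 3 + 4.5 + 6 + 7 + 9 = 30.5.
Step 3: U_X = R1 - n1(n1+1)/2 = 30.5 - 6*7/2 = 30.5 - 21 = 9.5.
       U_Y = n1*n2 - U_X = 24 - 9.5 = 14.5.
Step 4: Ties are present, so use the tie-corrected normal approximation (with continuity correction) for the p-value.
Step 5: p-value = 0.668870; compare to alpha = 0.1. fail to reject H0.

U_X = 9.5, p = 0.668870, fail to reject H0 at alpha = 0.1.


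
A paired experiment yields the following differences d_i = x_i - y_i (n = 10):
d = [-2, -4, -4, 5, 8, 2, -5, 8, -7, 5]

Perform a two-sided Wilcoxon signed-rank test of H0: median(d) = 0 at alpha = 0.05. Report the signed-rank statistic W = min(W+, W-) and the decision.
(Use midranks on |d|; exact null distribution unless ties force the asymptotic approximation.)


Step 1: Drop any zero differences (none here) and take |d_i|.
|d| = [2, 4, 4, 5, 8, 2, 5, 8, 7, 5]
Step 2: Midrank |d_i| (ties get averaged ranks).
ranks: |2|->1.5, |4|->3.5, |4|->3.5, |5|->6, |8|->9.5, |2|->1.5, |5|->6, |8|->9.5, |7|->8, |5|->6
Step 3: Attach original signs; sum ranks with positive sign and with negative sign.
W+ = 6 + 9.5 + 1.5 + 9.5 + 6 = 32.5
W- = 1.5 + 3.5 + 3.5 + 6 + 8 = 22.5
(Check: W+ + W- = 55 should equal n(n+1)/2 = 55.)
Step 4: Test statistic W = min(W+, W-) = 22.5.
Step 5: Ties in |d|, so use the tie-corrected normal approximation.
        E[W] = n(n+1)/4 = 10*11/4 = 27.5.
        Tie groups: |d|=2 (t=2), |d|=4 (t=2), |d|=5 (t=3), |d|=8 (t=2); sum(t^3 - t) = 42.
        Var[W] = n(n+1)(2n+1)/24 - sum(t^3-t)/48 = 2310/24 - 42/48 = 95.375.
        z = (W - E[W]) / sqrt(Var[W]) = (22.5 - 27.5) / 9.7660 = -0.5120.
        Two-sided p = 2*Phi(z) = 0.608665.
Step 6: alpha = 0.05. fail to reject H0.

W+ = 32.5, W- = 22.5, W = min = 22.5, p = 0.608665, fail to reject H0.


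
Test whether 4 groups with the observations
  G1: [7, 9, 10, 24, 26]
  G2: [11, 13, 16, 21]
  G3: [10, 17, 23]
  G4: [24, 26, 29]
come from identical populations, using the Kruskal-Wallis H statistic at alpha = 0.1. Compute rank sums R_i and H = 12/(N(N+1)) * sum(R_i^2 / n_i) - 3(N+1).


Step 1: Combine all N = 15 observations and assign midranks.
sorted (value, group, rank): (7,G1,1), (9,G1,2), (10,G1,3.5), (10,G3,3.5), (11,G2,5), (13,G2,6), (16,G2,7), (17,G3,8), (21,G2,9), (23,G3,10), (24,G1,11.5), (24,G4,11.5), (26,G1,13.5), (26,G4,13.5), (29,G4,15)
Step 2: Sum ranks within each group.
R_1 = 31.5 (n_1 = 5)
R_2 = 27 (n_2 = 4)
R_3 = 21.5 (n_3 = 3)
R_4 = 40 (n_4 = 3)
Step 3: H = 12/(N(N+1)) * sum(R_i^2/n_i) - 3(N+1)
     = 12/(15*16) * (31.5^2/5 + 27^2/4 + 21.5^2/3 + 40^2/3) - 3*16
     = 0.050000 * 1068.12 - 48
     = 5.405833.
Step 4: Ties present; correction factor C = 1 - 18/(15^3 - 15) = 0.994643. Corrected H = 5.405833 / 0.994643 = 5.434949.
Step 5: Under H0, H ~ chi^2(3); p-value = 0.142582.
Step 6: alpha = 0.1. fail to reject H0.

H = 5.4349, df = 3, p = 0.142582, fail to reject H0.


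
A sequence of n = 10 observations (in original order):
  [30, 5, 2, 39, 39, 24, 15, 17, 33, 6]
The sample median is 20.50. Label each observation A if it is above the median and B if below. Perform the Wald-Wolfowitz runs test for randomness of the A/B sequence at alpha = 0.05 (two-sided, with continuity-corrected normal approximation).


Step 1: Compute median = 20.50; label A = above, B = below.
Labels in order: ABBAAABBAB  (n_A = 5, n_B = 5)
Step 2: Count runs R = 6.
Step 3: Under H0 (random ordering), E[R] = 2*n_A*n_B/(n_A+n_B) + 1 = 2*5*5/10 + 1 = 6.0000.
        Var[R] = 2*n_A*n_B*(2*n_A*n_B - n_A - n_B) / ((n_A+n_B)^2 * (n_A+n_B-1)) = 2000/900 = 2.2222.
        SD[R] = 1.4907.
Step 4: R = E[R], so z = 0 with no continuity correction.
Step 5: Two-sided p-value via normal approximation = 2*(1 - Phi(|z|)) = 1.000000.
Step 6: alpha = 0.05. fail to reject H0.

R = 6, z = 0.0000, p = 1.000000, fail to reject H0.


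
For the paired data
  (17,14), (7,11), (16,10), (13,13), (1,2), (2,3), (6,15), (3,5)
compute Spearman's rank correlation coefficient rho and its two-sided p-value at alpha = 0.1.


Step 1: Rank x and y separately (midranks; no ties here).
rank(x): 17->8, 7->5, 16->7, 13->6, 1->1, 2->2, 6->4, 3->3
rank(y): 14->7, 11->5, 10->4, 13->6, 2->1, 3->2, 15->8, 5->3
Step 2: d_i = R_x(i) - R_y(i); compute d_i^2.
  (8-7)^2=1, (5-5)^2=0, (7-4)^2=9, (6-6)^2=0, (1-1)^2=0, (2-2)^2=0, (4-8)^2=16, (3-3)^2=0
sum(d^2) = 26.
Step 3: rho = 1 - 6*26 / (8*(8^2 - 1)) = 1 - 156/504 = 0.690476.
Step 4: Under H0, t = rho * sqrt((n-2)/(1-rho^2)) = 2.3382 ~ t(6).
Step 5: Two-sided p-value from the t-distribution with 6 df = 0.057990.
Step 6: alpha = 0.1. reject H0.

rho = 0.6905, p = 0.057990, reject H0 at alpha = 0.1.


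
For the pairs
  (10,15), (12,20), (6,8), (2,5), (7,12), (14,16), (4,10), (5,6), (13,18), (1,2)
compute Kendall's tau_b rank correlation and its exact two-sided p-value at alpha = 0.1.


Step 1: Enumerate the 45 unordered pairs (i,j) with i<j and classify each by sign(x_j-x_i) * sign(y_j-y_i).
  (1,2):dx=+2,dy=+5->C; (1,3):dx=-4,dy=-7->C; (1,4):dx=-8,dy=-10->C; (1,5):dx=-3,dy=-3->C
  (1,6):dx=+4,dy=+1->C; (1,7):dx=-6,dy=-5->C; (1,8):dx=-5,dy=-9->C; (1,9):dx=+3,dy=+3->C
  (1,10):dx=-9,dy=-13->C; (2,3):dx=-6,dy=-12->C; (2,4):dx=-10,dy=-15->C; (2,5):dx=-5,dy=-8->C
  (2,6):dx=+2,dy=-4->D; (2,7):dx=-8,dy=-10->C; (2,8):dx=-7,dy=-14->C; (2,9):dx=+1,dy=-2->D
  (2,10):dx=-11,dy=-18->C; (3,4):dx=-4,dy=-3->C; (3,5):dx=+1,dy=+4->C; (3,6):dx=+8,dy=+8->C
  (3,7):dx=-2,dy=+2->D; (3,8):dx=-1,dy=-2->C; (3,9):dx=+7,dy=+10->C; (3,10):dx=-5,dy=-6->C
  (4,5):dx=+5,dy=+7->C; (4,6):dx=+12,dy=+11->C; (4,7):dx=+2,dy=+5->C; (4,8):dx=+3,dy=+1->C
  (4,9):dx=+11,dy=+13->C; (4,10):dx=-1,dy=-3->C; (5,6):dx=+7,dy=+4->C; (5,7):dx=-3,dy=-2->C
  (5,8):dx=-2,dy=-6->C; (5,9):dx=+6,dy=+6->C; (5,10):dx=-6,dy=-10->C; (6,7):dx=-10,dy=-6->C
  (6,8):dx=-9,dy=-10->C; (6,9):dx=-1,dy=+2->D; (6,10):dx=-13,dy=-14->C; (7,8):dx=+1,dy=-4->D
  (7,9):dx=+9,dy=+8->C; (7,10):dx=-3,dy=-8->C; (8,9):dx=+8,dy=+12->C; (8,10):dx=-4,dy=-4->C
  (9,10):dx=-12,dy=-16->C
Step 2: C = 40, D = 5, total pairs = 45.
Step 3: tau = (C - D)/(n(n-1)/2) = (40 - 5)/45 = 0.777778.
Step 4: Exact two-sided p-value (enumerate n! = 3628800 permutations of y under H0): p = 0.000946.
Step 5: alpha = 0.1. reject H0.

tau_b = 0.7778 (C=40, D=5), p = 0.000946, reject H0.


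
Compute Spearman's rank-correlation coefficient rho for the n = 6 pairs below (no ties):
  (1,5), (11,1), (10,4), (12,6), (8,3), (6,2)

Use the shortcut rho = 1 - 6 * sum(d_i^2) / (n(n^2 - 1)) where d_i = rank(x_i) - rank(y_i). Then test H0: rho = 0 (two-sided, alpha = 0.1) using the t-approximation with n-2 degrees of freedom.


Step 1: Rank x and y separately (midranks; no ties here).
rank(x): 1->1, 11->5, 10->4, 12->6, 8->3, 6->2
rank(y): 5->5, 1->1, 4->4, 6->6, 3->3, 2->2
Step 2: d_i = R_x(i) - R_y(i); compute d_i^2.
  (1-5)^2=16, (5-1)^2=16, (4-4)^2=0, (6-6)^2=0, (3-3)^2=0, (2-2)^2=0
sum(d^2) = 32.
Step 3: rho = 1 - 6*32 / (6*(6^2 - 1)) = 1 - 192/210 = 0.085714.
Step 4: Under H0, t = rho * sqrt((n-2)/(1-rho^2)) = 0.1721 ~ t(4).
Step 5: Two-sided p-value from the t-distribution with 4 df = 0.871743.
Step 6: alpha = 0.1. fail to reject H0.

rho = 0.0857, p = 0.871743, fail to reject H0 at alpha = 0.1.


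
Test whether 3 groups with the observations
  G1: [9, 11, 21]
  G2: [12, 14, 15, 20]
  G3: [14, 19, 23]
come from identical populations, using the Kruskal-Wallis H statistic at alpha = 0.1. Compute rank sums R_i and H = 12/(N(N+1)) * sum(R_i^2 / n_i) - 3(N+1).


Step 1: Combine all N = 10 observations and assign midranks.
sorted (value, group, rank): (9,G1,1), (11,G1,2), (12,G2,3), (14,G2,4.5), (14,G3,4.5), (15,G2,6), (19,G3,7), (20,G2,8), (21,G1,9), (23,G3,10)
Step 2: Sum ranks within each group.
R_1 = 12 (n_1 = 3)
R_2 = 21.5 (n_2 = 4)
R_3 = 21.5 (n_3 = 3)
Step 3: H = 12/(N(N+1)) * sum(R_i^2/n_i) - 3(N+1)
     = 12/(10*11) * (12^2/3 + 21.5^2/4 + 21.5^2/3) - 3*11
     = 0.109091 * 317.646 - 33
     = 1.652273.
Step 4: Ties present; correction factor C = 1 - 6/(10^3 - 10) = 0.993939. Corrected H = 1.652273 / 0.993939 = 1.662348.
Step 5: Under H0, H ~ chi^2(2); p-value = 0.435538.
Step 6: alpha = 0.1. fail to reject H0.

H = 1.6623, df = 2, p = 0.435538, fail to reject H0.


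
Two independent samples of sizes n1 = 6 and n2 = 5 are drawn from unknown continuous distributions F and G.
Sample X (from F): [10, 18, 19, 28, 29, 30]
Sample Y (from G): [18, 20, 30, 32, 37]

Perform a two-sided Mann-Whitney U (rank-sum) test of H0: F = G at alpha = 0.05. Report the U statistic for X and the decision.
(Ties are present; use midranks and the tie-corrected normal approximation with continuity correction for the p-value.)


Step 1: Combine and sort all 11 observations; assign midranks.
sorted (value, group): (10,X), (18,X), (18,Y), (19,X), (20,Y), (28,X), (29,X), (30,X), (30,Y), (32,Y), (37,Y)
ranks: 10->1, 18->2.5, 18->2.5, 19->4, 20->5, 28->6, 29->7, 30->8.5, 30->8.5, 32->10, 37->11
Step 2: Rank sum for X: R1 = 1 + 2.5 + 4 + 6 + 7 + 8.5 = 29.
Step 3: U_X = R1 - n1(n1+1)/2 = 29 - 6*7/2 = 29 - 21 = 8.
       U_Y = n1*n2 - U_X = 30 - 8 = 22.
Step 4: Ties are present, so use the tie-corrected normal approximation (with continuity correction) for the p-value.
Step 5: p-value = 0.233197; compare to alpha = 0.05. fail to reject H0.

U_X = 8, p = 0.233197, fail to reject H0 at alpha = 0.05.


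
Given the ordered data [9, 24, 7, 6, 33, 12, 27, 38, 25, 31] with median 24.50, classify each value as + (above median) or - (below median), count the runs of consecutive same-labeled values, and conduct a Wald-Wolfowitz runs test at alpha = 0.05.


Step 1: Compute median = 24.50; label A = above, B = below.
Labels in order: BBBBABAAAA  (n_A = 5, n_B = 5)
Step 2: Count runs R = 4.
Step 3: Under H0 (random ordering), E[R] = 2*n_A*n_B/(n_A+n_B) + 1 = 2*5*5/10 + 1 = 6.0000.
        Var[R] = 2*n_A*n_B*(2*n_A*n_B - n_A - n_B) / ((n_A+n_B)^2 * (n_A+n_B-1)) = 2000/900 = 2.2222.
        SD[R] = 1.4907.
Step 4: Continuity-corrected z = (R + 0.5 - E[R]) / SD[R] = (4 + 0.5 - 6.0000) / 1.4907 = -1.0062.
Step 5: Two-sided p-value via normal approximation = 2*(1 - Phi(|z|)) = 0.314305.
Step 6: alpha = 0.05. fail to reject H0.

R = 4, z = -1.0062, p = 0.314305, fail to reject H0.


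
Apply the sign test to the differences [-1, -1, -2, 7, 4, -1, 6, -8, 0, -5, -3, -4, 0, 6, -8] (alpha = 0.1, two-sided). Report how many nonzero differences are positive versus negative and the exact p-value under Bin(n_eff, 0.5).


Step 1: Discard zero differences. Original n = 15; n_eff = number of nonzero differences = 13.
Nonzero differences (with sign): -1, -1, -2, +7, +4, -1, +6, -8, -5, -3, -4, +6, -8
Step 2: Count signs: positive = 4, negative = 9.
Step 3: Under H0: P(positive) = 0.5, so the number of positives S ~ Bin(13, 0.5).
Step 4: Two-sided exact p-value = sum of Bin(13,0.5) probabilities at or below the observed probability = 0.266846.
Step 5: alpha = 0.1. fail to reject H0.

n_eff = 13, pos = 4, neg = 9, p = 0.266846, fail to reject H0.


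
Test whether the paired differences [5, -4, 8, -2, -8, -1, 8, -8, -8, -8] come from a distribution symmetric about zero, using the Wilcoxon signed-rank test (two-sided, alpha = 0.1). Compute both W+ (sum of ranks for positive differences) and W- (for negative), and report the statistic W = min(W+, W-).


Step 1: Drop any zero differences (none here) and take |d_i|.
|d| = [5, 4, 8, 2, 8, 1, 8, 8, 8, 8]
Step 2: Midrank |d_i| (ties get averaged ranks).
ranks: |5|->4, |4|->3, |8|->7.5, |2|->2, |8|->7.5, |1|->1, |8|->7.5, |8|->7.5, |8|->7.5, |8|->7.5
Step 3: Attach original signs; sum ranks with positive sign and with negative sign.
W+ = 4 + 7.5 + 7.5 = 19
W- = 3 + 2 + 7.5 + 1 + 7.5 + 7.5 + 7.5 = 36
(Check: W+ + W- = 55 should equal n(n+1)/2 = 55.)
Step 4: Test statistic W = min(W+, W-) = 19.
Step 5: Ties in |d|, so use the tie-corrected normal approximation.
        E[W] = n(n+1)/4 = 10*11/4 = 27.5.
        Tie groups: |d|=8 (t=6); sum(t^3 - t) = 210.
        Var[W] = n(n+1)(2n+1)/24 - sum(t^3-t)/48 = 2310/24 - 210/48 = 91.875.
        z = (W - E[W]) / sqrt(Var[W]) = (19 - 27.5) / 9.5851 = -0.8868.
        Two-sided p = 2*Phi(z) = 0.375193.
Step 6: alpha = 0.1. fail to reject H0.

W+ = 19, W- = 36, W = min = 19, p = 0.375193, fail to reject H0.


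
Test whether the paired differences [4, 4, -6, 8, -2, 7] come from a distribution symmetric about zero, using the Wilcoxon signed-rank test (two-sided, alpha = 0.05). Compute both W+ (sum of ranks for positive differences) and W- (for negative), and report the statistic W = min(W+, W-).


Step 1: Drop any zero differences (none here) and take |d_i|.
|d| = [4, 4, 6, 8, 2, 7]
Step 2: Midrank |d_i| (ties get averaged ranks).
ranks: |4|->2.5, |4|->2.5, |6|->4, |8|->6, |2|->1, |7|->5
Step 3: Attach original signs; sum ranks with positive sign and with negative sign.
W+ = 2.5 + 2.5 + 6 + 5 = 16
W- = 4 + 1 = 5
(Check: W+ + W- = 21 should equal n(n+1)/2 = 21.)
Step 4: Test statistic W = min(W+, W-) = 5.
Step 5: Ties in |d|, so use the tie-corrected normal approximation.
        E[W] = n(n+1)/4 = 6*7/4 = 10.5.
        Tie groups: |d|=4 (t=2); sum(t^3 - t) = 6.
        Var[W] = n(n+1)(2n+1)/24 - sum(t^3-t)/48 = 546/24 - 6/48 = 22.625.
        z = (W - E[W]) / sqrt(Var[W]) = (5 - 10.5) / 4.7566 = -1.1563.
        Two-sided p = 2*Phi(z) = 0.247561.
Step 6: alpha = 0.05. fail to reject H0.

W+ = 16, W- = 5, W = min = 5, p = 0.247561, fail to reject H0.


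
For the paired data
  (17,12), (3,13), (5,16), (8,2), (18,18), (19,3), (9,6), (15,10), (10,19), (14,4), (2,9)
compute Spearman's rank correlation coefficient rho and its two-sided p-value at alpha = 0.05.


Step 1: Rank x and y separately (midranks; no ties here).
rank(x): 17->9, 3->2, 5->3, 8->4, 18->10, 19->11, 9->5, 15->8, 10->6, 14->7, 2->1
rank(y): 12->7, 13->8, 16->9, 2->1, 18->10, 3->2, 6->4, 10->6, 19->11, 4->3, 9->5
Step 2: d_i = R_x(i) - R_y(i); compute d_i^2.
  (9-7)^2=4, (2-8)^2=36, (3-9)^2=36, (4-1)^2=9, (10-10)^2=0, (11-2)^2=81, (5-4)^2=1, (8-6)^2=4, (6-11)^2=25, (7-3)^2=16, (1-5)^2=16
sum(d^2) = 228.
Step 3: rho = 1 - 6*228 / (11*(11^2 - 1)) = 1 - 1368/1320 = -0.036364.
Step 4: Under H0, t = rho * sqrt((n-2)/(1-rho^2)) = -0.1092 ~ t(9).
Step 5: Two-sided p-value from the t-distribution with 9 df = 0.915468.
Step 6: alpha = 0.05. fail to reject H0.

rho = -0.0364, p = 0.915468, fail to reject H0 at alpha = 0.05.


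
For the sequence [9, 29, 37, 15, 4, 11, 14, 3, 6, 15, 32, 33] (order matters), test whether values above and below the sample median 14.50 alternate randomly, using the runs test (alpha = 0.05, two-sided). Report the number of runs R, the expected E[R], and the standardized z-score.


Step 1: Compute median = 14.50; label A = above, B = below.
Labels in order: BAAABBBBBAAA  (n_A = 6, n_B = 6)
Step 2: Count runs R = 4.
Step 3: Under H0 (random ordering), E[R] = 2*n_A*n_B/(n_A+n_B) + 1 = 2*6*6/12 + 1 = 7.0000.
        Var[R] = 2*n_A*n_B*(2*n_A*n_B - n_A - n_B) / ((n_A+n_B)^2 * (n_A+n_B-1)) = 4320/1584 = 2.7273.
        SD[R] = 1.6514.
Step 4: Continuity-corrected z = (R + 0.5 - E[R]) / SD[R] = (4 + 0.5 - 7.0000) / 1.6514 = -1.5138.
Step 5: Two-sided p-value via normal approximation = 2*(1 - Phi(|z|)) = 0.130070.
Step 6: alpha = 0.05. fail to reject H0.

R = 4, z = -1.5138, p = 0.130070, fail to reject H0.


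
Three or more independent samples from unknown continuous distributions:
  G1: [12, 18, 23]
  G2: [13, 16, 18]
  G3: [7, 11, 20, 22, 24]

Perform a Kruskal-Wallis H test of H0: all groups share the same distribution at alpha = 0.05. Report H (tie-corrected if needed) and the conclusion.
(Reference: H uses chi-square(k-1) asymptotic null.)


Step 1: Combine all N = 11 observations and assign midranks.
sorted (value, group, rank): (7,G3,1), (11,G3,2), (12,G1,3), (13,G2,4), (16,G2,5), (18,G1,6.5), (18,G2,6.5), (20,G3,8), (22,G3,9), (23,G1,10), (24,G3,11)
Step 2: Sum ranks within each group.
R_1 = 19.5 (n_1 = 3)
R_2 = 15.5 (n_2 = 3)
R_3 = 31 (n_3 = 5)
Step 3: H = 12/(N(N+1)) * sum(R_i^2/n_i) - 3(N+1)
     = 12/(11*12) * (19.5^2/3 + 15.5^2/3 + 31^2/5) - 3*12
     = 0.090909 * 399.033 - 36
     = 0.275758.
Step 4: Ties present; correction factor C = 1 - 6/(11^3 - 11) = 0.995455. Corrected H = 0.275758 / 0.995455 = 0.277017.
Step 5: Under H0, H ~ chi^2(2); p-value = 0.870656.
Step 6: alpha = 0.05. fail to reject H0.

H = 0.2770, df = 2, p = 0.870656, fail to reject H0.


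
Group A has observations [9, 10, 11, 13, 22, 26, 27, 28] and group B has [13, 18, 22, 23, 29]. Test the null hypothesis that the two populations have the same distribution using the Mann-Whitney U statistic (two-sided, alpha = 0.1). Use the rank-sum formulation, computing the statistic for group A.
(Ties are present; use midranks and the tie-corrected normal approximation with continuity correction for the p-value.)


Step 1: Combine and sort all 13 observations; assign midranks.
sorted (value, group): (9,X), (10,X), (11,X), (13,X), (13,Y), (18,Y), (22,X), (22,Y), (23,Y), (26,X), (27,X), (28,X), (29,Y)
ranks: 9->1, 10->2, 11->3, 13->4.5, 13->4.5, 18->6, 22->7.5, 22->7.5, 23->9, 26->10, 27->11, 28->12, 29->13
Step 2: Rank sum for X: R1 = 1 + 2 + 3 + 4.5 + 7.5 + 10 + 11 + 12 = 51.
Step 3: U_X = R1 - n1(n1+1)/2 = 51 - 8*9/2 = 51 - 36 = 15.
       U_Y = n1*n2 - U_X = 40 - 15 = 25.
Step 4: Ties are present, so use the tie-corrected normal approximation (with continuity correction) for the p-value.
Step 5: p-value = 0.508901; compare to alpha = 0.1. fail to reject H0.

U_X = 15, p = 0.508901, fail to reject H0 at alpha = 0.1.


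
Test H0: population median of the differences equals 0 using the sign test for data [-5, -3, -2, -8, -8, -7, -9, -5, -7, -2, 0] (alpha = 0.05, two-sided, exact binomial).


Step 1: Discard zero differences. Original n = 11; n_eff = number of nonzero differences = 10.
Nonzero differences (with sign): -5, -3, -2, -8, -8, -7, -9, -5, -7, -2
Step 2: Count signs: positive = 0, negative = 10.
Step 3: Under H0: P(positive) = 0.5, so the number of positives S ~ Bin(10, 0.5).
Step 4: Two-sided exact p-value = sum of Bin(10,0.5) probabilities at or below the observed probability = 0.001953.
Step 5: alpha = 0.05. reject H0.

n_eff = 10, pos = 0, neg = 10, p = 0.001953, reject H0.


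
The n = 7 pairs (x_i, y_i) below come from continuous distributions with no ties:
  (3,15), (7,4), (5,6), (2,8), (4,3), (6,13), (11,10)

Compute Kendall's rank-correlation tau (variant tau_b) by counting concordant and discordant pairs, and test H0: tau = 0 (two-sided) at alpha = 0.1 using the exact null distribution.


Step 1: Enumerate the 21 unordered pairs (i,j) with i<j and classify each by sign(x_j-x_i) * sign(y_j-y_i).
  (1,2):dx=+4,dy=-11->D; (1,3):dx=+2,dy=-9->D; (1,4):dx=-1,dy=-7->C; (1,5):dx=+1,dy=-12->D
  (1,6):dx=+3,dy=-2->D; (1,7):dx=+8,dy=-5->D; (2,3):dx=-2,dy=+2->D; (2,4):dx=-5,dy=+4->D
  (2,5):dx=-3,dy=-1->C; (2,6):dx=-1,dy=+9->D; (2,7):dx=+4,dy=+6->C; (3,4):dx=-3,dy=+2->D
  (3,5):dx=-1,dy=-3->C; (3,6):dx=+1,dy=+7->C; (3,7):dx=+6,dy=+4->C; (4,5):dx=+2,dy=-5->D
  (4,6):dx=+4,dy=+5->C; (4,7):dx=+9,dy=+2->C; (5,6):dx=+2,dy=+10->C; (5,7):dx=+7,dy=+7->C
  (6,7):dx=+5,dy=-3->D
Step 2: C = 10, D = 11, total pairs = 21.
Step 3: tau = (C - D)/(n(n-1)/2) = (10 - 11)/21 = -0.047619.
Step 4: Exact two-sided p-value (enumerate n! = 5040 permutations of y under H0): p = 1.000000.
Step 5: alpha = 0.1. fail to reject H0.

tau_b = -0.0476 (C=10, D=11), p = 1.000000, fail to reject H0.


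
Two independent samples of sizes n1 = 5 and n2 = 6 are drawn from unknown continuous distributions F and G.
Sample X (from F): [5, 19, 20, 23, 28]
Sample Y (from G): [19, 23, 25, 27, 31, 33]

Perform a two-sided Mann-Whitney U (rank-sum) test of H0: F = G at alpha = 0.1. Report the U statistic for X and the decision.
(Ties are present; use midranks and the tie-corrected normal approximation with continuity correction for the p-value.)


Step 1: Combine and sort all 11 observations; assign midranks.
sorted (value, group): (5,X), (19,X), (19,Y), (20,X), (23,X), (23,Y), (25,Y), (27,Y), (28,X), (31,Y), (33,Y)
ranks: 5->1, 19->2.5, 19->2.5, 20->4, 23->5.5, 23->5.5, 25->7, 27->8, 28->9, 31->10, 33->11
Step 2: Rank sum for X: R1 = 1 + 2.5 + 4 + 5.5 + 9 = 22.
Step 3: U_X = R1 - n1(n1+1)/2 = 22 - 5*6/2 = 22 - 15 = 7.
       U_Y = n1*n2 - U_X = 30 - 7 = 23.
Step 4: Ties are present, so use the tie-corrected normal approximation (with continuity correction) for the p-value.
Step 5: p-value = 0.168954; compare to alpha = 0.1. fail to reject H0.

U_X = 7, p = 0.168954, fail to reject H0 at alpha = 0.1.


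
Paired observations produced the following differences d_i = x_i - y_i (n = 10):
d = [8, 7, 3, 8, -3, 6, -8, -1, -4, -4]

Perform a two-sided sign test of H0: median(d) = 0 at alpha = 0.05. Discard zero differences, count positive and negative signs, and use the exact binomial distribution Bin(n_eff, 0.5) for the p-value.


Step 1: Discard zero differences. Original n = 10; n_eff = number of nonzero differences = 10.
Nonzero differences (with sign): +8, +7, +3, +8, -3, +6, -8, -1, -4, -4
Step 2: Count signs: positive = 5, negative = 5.
Step 3: Under H0: P(positive) = 0.5, so the number of positives S ~ Bin(10, 0.5).
Step 4: Two-sided exact p-value = sum of Bin(10,0.5) probabilities at or below the observed probability = 1.000000.
Step 5: alpha = 0.05. fail to reject H0.

n_eff = 10, pos = 5, neg = 5, p = 1.000000, fail to reject H0.


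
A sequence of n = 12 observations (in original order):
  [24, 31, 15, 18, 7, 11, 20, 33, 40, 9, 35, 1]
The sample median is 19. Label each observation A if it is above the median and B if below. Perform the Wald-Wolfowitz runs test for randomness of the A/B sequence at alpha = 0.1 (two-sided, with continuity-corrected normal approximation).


Step 1: Compute median = 19; label A = above, B = below.
Labels in order: AABBBBAAABAB  (n_A = 6, n_B = 6)
Step 2: Count runs R = 6.
Step 3: Under H0 (random ordering), E[R] = 2*n_A*n_B/(n_A+n_B) + 1 = 2*6*6/12 + 1 = 7.0000.
        Var[R] = 2*n_A*n_B*(2*n_A*n_B - n_A - n_B) / ((n_A+n_B)^2 * (n_A+n_B-1)) = 4320/1584 = 2.7273.
        SD[R] = 1.6514.
Step 4: Continuity-corrected z = (R + 0.5 - E[R]) / SD[R] = (6 + 0.5 - 7.0000) / 1.6514 = -0.3028.
Step 5: Two-sided p-value via normal approximation = 2*(1 - Phi(|z|)) = 0.762069.
Step 6: alpha = 0.1. fail to reject H0.

R = 6, z = -0.3028, p = 0.762069, fail to reject H0.


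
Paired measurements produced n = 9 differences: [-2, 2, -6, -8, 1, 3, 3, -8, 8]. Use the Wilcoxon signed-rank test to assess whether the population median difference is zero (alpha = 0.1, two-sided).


Step 1: Drop any zero differences (none here) and take |d_i|.
|d| = [2, 2, 6, 8, 1, 3, 3, 8, 8]
Step 2: Midrank |d_i| (ties get averaged ranks).
ranks: |2|->2.5, |2|->2.5, |6|->6, |8|->8, |1|->1, |3|->4.5, |3|->4.5, |8|->8, |8|->8
Step 3: Attach original signs; sum ranks with positive sign and with negative sign.
W+ = 2.5 + 1 + 4.5 + 4.5 + 8 = 20.5
W- = 2.5 + 6 + 8 + 8 = 24.5
(Check: W+ + W- = 45 should equal n(n+1)/2 = 45.)
Step 4: Test statistic W = min(W+, W-) = 20.5.
Step 5: Ties in |d|, so use the tie-corrected normal approximation.
        E[W] = n(n+1)/4 = 9*10/4 = 22.5.
        Tie groups: |d|=2 (t=2), |d|=3 (t=2), |d|=8 (t=3); sum(t^3 - t) = 36.
        Var[W] = n(n+1)(2n+1)/24 - sum(t^3-t)/48 = 1710/24 - 36/48 = 70.5.
        z = (W - E[W]) / sqrt(Var[W]) = (20.5 - 22.5) / 8.3964 = -0.2382.
        Two-sided p = 2*Phi(z) = 0.811729.
Step 6: alpha = 0.1. fail to reject H0.

W+ = 20.5, W- = 24.5, W = min = 20.5, p = 0.811729, fail to reject H0.


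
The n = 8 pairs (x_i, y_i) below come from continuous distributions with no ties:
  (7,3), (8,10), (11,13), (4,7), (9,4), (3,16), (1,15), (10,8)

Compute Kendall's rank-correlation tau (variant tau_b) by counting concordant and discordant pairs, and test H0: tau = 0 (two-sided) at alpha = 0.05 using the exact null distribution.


Step 1: Enumerate the 28 unordered pairs (i,j) with i<j and classify each by sign(x_j-x_i) * sign(y_j-y_i).
  (1,2):dx=+1,dy=+7->C; (1,3):dx=+4,dy=+10->C; (1,4):dx=-3,dy=+4->D; (1,5):dx=+2,dy=+1->C
  (1,6):dx=-4,dy=+13->D; (1,7):dx=-6,dy=+12->D; (1,8):dx=+3,dy=+5->C; (2,3):dx=+3,dy=+3->C
  (2,4):dx=-4,dy=-3->C; (2,5):dx=+1,dy=-6->D; (2,6):dx=-5,dy=+6->D; (2,7):dx=-7,dy=+5->D
  (2,8):dx=+2,dy=-2->D; (3,4):dx=-7,dy=-6->C; (3,5):dx=-2,dy=-9->C; (3,6):dx=-8,dy=+3->D
  (3,7):dx=-10,dy=+2->D; (3,8):dx=-1,dy=-5->C; (4,5):dx=+5,dy=-3->D; (4,6):dx=-1,dy=+9->D
  (4,7):dx=-3,dy=+8->D; (4,8):dx=+6,dy=+1->C; (5,6):dx=-6,dy=+12->D; (5,7):dx=-8,dy=+11->D
  (5,8):dx=+1,dy=+4->C; (6,7):dx=-2,dy=-1->C; (6,8):dx=+7,dy=-8->D; (7,8):dx=+9,dy=-7->D
Step 2: C = 12, D = 16, total pairs = 28.
Step 3: tau = (C - D)/(n(n-1)/2) = (12 - 16)/28 = -0.142857.
Step 4: Exact two-sided p-value (enumerate n! = 40320 permutations of y under H0): p = 0.719544.
Step 5: alpha = 0.05. fail to reject H0.

tau_b = -0.1429 (C=12, D=16), p = 0.719544, fail to reject H0.


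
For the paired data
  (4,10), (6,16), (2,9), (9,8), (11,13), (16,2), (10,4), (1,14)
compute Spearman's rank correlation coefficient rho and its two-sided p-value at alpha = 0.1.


Step 1: Rank x and y separately (midranks; no ties here).
rank(x): 4->3, 6->4, 2->2, 9->5, 11->7, 16->8, 10->6, 1->1
rank(y): 10->5, 16->8, 9->4, 8->3, 13->6, 2->1, 4->2, 14->7
Step 2: d_i = R_x(i) - R_y(i); compute d_i^2.
  (3-5)^2=4, (4-8)^2=16, (2-4)^2=4, (5-3)^2=4, (7-6)^2=1, (8-1)^2=49, (6-2)^2=16, (1-7)^2=36
sum(d^2) = 130.
Step 3: rho = 1 - 6*130 / (8*(8^2 - 1)) = 1 - 780/504 = -0.547619.
Step 4: Under H0, t = rho * sqrt((n-2)/(1-rho^2)) = -1.6031 ~ t(6).
Step 5: Two-sided p-value from the t-distribution with 6 df = 0.160026.
Step 6: alpha = 0.1. fail to reject H0.

rho = -0.5476, p = 0.160026, fail to reject H0 at alpha = 0.1.


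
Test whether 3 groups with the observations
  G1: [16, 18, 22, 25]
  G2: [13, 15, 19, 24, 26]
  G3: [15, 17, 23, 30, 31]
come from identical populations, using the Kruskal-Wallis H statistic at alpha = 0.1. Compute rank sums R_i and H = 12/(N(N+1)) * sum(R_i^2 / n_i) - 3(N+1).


Step 1: Combine all N = 14 observations and assign midranks.
sorted (value, group, rank): (13,G2,1), (15,G2,2.5), (15,G3,2.5), (16,G1,4), (17,G3,5), (18,G1,6), (19,G2,7), (22,G1,8), (23,G3,9), (24,G2,10), (25,G1,11), (26,G2,12), (30,G3,13), (31,G3,14)
Step 2: Sum ranks within each group.
R_1 = 29 (n_1 = 4)
R_2 = 32.5 (n_2 = 5)
R_3 = 43.5 (n_3 = 5)
Step 3: H = 12/(N(N+1)) * sum(R_i^2/n_i) - 3(N+1)
     = 12/(14*15) * (29^2/4 + 32.5^2/5 + 43.5^2/5) - 3*15
     = 0.057143 * 799.95 - 45
     = 0.711429.
Step 4: Ties present; correction factor C = 1 - 6/(14^3 - 14) = 0.997802. Corrected H = 0.711429 / 0.997802 = 0.712996.
Step 5: Under H0, H ~ chi^2(2); p-value = 0.700124.
Step 6: alpha = 0.1. fail to reject H0.

H = 0.7130, df = 2, p = 0.700124, fail to reject H0.


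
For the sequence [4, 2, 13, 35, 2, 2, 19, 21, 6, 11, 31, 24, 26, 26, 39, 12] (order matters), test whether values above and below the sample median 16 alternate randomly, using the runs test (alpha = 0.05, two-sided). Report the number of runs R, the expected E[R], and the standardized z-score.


Step 1: Compute median = 16; label A = above, B = below.
Labels in order: BBBABBAABBAAAAAB  (n_A = 8, n_B = 8)
Step 2: Count runs R = 7.
Step 3: Under H0 (random ordering), E[R] = 2*n_A*n_B/(n_A+n_B) + 1 = 2*8*8/16 + 1 = 9.0000.
        Var[R] = 2*n_A*n_B*(2*n_A*n_B - n_A - n_B) / ((n_A+n_B)^2 * (n_A+n_B-1)) = 14336/3840 = 3.7333.
        SD[R] = 1.9322.
Step 4: Continuity-corrected z = (R + 0.5 - E[R]) / SD[R] = (7 + 0.5 - 9.0000) / 1.9322 = -0.7763.
Step 5: Two-sided p-value via normal approximation = 2*(1 - Phi(|z|)) = 0.437558.
Step 6: alpha = 0.05. fail to reject H0.

R = 7, z = -0.7763, p = 0.437558, fail to reject H0.


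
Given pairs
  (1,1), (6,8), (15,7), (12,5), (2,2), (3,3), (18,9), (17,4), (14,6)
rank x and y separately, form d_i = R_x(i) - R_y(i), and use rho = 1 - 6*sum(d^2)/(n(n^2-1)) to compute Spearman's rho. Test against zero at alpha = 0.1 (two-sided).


Step 1: Rank x and y separately (midranks; no ties here).
rank(x): 1->1, 6->4, 15->7, 12->5, 2->2, 3->3, 18->9, 17->8, 14->6
rank(y): 1->1, 8->8, 7->7, 5->5, 2->2, 3->3, 9->9, 4->4, 6->6
Step 2: d_i = R_x(i) - R_y(i); compute d_i^2.
  (1-1)^2=0, (4-8)^2=16, (7-7)^2=0, (5-5)^2=0, (2-2)^2=0, (3-3)^2=0, (9-9)^2=0, (8-4)^2=16, (6-6)^2=0
sum(d^2) = 32.
Step 3: rho = 1 - 6*32 / (9*(9^2 - 1)) = 1 - 192/720 = 0.733333.
Step 4: Under H0, t = rho * sqrt((n-2)/(1-rho^2)) = 2.8538 ~ t(7).
Step 5: Two-sided p-value from the t-distribution with 7 df = 0.024554.
Step 6: alpha = 0.1. reject H0.

rho = 0.7333, p = 0.024554, reject H0 at alpha = 0.1.


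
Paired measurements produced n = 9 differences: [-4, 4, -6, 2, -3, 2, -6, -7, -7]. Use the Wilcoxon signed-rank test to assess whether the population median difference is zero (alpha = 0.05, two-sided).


Step 1: Drop any zero differences (none here) and take |d_i|.
|d| = [4, 4, 6, 2, 3, 2, 6, 7, 7]
Step 2: Midrank |d_i| (ties get averaged ranks).
ranks: |4|->4.5, |4|->4.5, |6|->6.5, |2|->1.5, |3|->3, |2|->1.5, |6|->6.5, |7|->8.5, |7|->8.5
Step 3: Attach original signs; sum ranks with positive sign and with negative sign.
W+ = 4.5 + 1.5 + 1.5 = 7.5
W- = 4.5 + 6.5 + 3 + 6.5 + 8.5 + 8.5 = 37.5
(Check: W+ + W- = 45 should equal n(n+1)/2 = 45.)
Step 4: Test statistic W = min(W+, W-) = 7.5.
Step 5: Ties in |d|, so use the tie-corrected normal approximation.
        E[W] = n(n+1)/4 = 9*10/4 = 22.5.
        Tie groups: |d|=2 (t=2), |d|=4 (t=2), |d|=6 (t=2), |d|=7 (t=2); sum(t^3 - t) = 24.
        Var[W] = n(n+1)(2n+1)/24 - sum(t^3-t)/48 = 1710/24 - 24/48 = 70.75.
        z = (W - E[W]) / sqrt(Var[W]) = (7.5 - 22.5) / 8.4113 = -1.7833.
        Two-sided p = 2*Phi(z) = 0.074535.
Step 6: alpha = 0.05. fail to reject H0.

W+ = 7.5, W- = 37.5, W = min = 7.5, p = 0.074535, fail to reject H0.


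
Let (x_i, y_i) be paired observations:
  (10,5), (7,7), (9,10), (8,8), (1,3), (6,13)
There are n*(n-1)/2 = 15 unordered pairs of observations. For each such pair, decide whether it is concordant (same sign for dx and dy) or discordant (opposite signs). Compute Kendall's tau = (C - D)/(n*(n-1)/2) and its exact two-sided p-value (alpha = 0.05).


Step 1: Enumerate the 15 unordered pairs (i,j) with i<j and classify each by sign(x_j-x_i) * sign(y_j-y_i).
  (1,2):dx=-3,dy=+2->D; (1,3):dx=-1,dy=+5->D; (1,4):dx=-2,dy=+3->D; (1,5):dx=-9,dy=-2->C
  (1,6):dx=-4,dy=+8->D; (2,3):dx=+2,dy=+3->C; (2,4):dx=+1,dy=+1->C; (2,5):dx=-6,dy=-4->C
  (2,6):dx=-1,dy=+6->D; (3,4):dx=-1,dy=-2->C; (3,5):dx=-8,dy=-7->C; (3,6):dx=-3,dy=+3->D
  (4,5):dx=-7,dy=-5->C; (4,6):dx=-2,dy=+5->D; (5,6):dx=+5,dy=+10->C
Step 2: C = 8, D = 7, total pairs = 15.
Step 3: tau = (C - D)/(n(n-1)/2) = (8 - 7)/15 = 0.066667.
Step 4: Exact two-sided p-value (enumerate n! = 720 permutations of y under H0): p = 1.000000.
Step 5: alpha = 0.05. fail to reject H0.

tau_b = 0.0667 (C=8, D=7), p = 1.000000, fail to reject H0.


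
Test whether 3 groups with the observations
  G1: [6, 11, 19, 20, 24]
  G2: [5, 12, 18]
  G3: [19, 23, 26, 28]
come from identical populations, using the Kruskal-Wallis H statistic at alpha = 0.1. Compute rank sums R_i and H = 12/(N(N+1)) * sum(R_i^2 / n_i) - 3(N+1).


Step 1: Combine all N = 12 observations and assign midranks.
sorted (value, group, rank): (5,G2,1), (6,G1,2), (11,G1,3), (12,G2,4), (18,G2,5), (19,G1,6.5), (19,G3,6.5), (20,G1,8), (23,G3,9), (24,G1,10), (26,G3,11), (28,G3,12)
Step 2: Sum ranks within each group.
R_1 = 29.5 (n_1 = 5)
R_2 = 10 (n_2 = 3)
R_3 = 38.5 (n_3 = 4)
Step 3: H = 12/(N(N+1)) * sum(R_i^2/n_i) - 3(N+1)
     = 12/(12*13) * (29.5^2/5 + 10^2/3 + 38.5^2/4) - 3*13
     = 0.076923 * 577.946 - 39
     = 5.457372.
Step 4: Ties present; correction factor C = 1 - 6/(12^3 - 12) = 0.996503. Corrected H = 5.457372 / 0.996503 = 5.476520.
Step 5: Under H0, H ~ chi^2(2); p-value = 0.064683.
Step 6: alpha = 0.1. reject H0.

H = 5.4765, df = 2, p = 0.064683, reject H0.
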